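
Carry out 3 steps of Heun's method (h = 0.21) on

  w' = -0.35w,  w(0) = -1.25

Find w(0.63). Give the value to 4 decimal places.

Heun: k1 = f(x_n, w_n); k2 = f(x_n + h, w_n + h·k1); w_{n+1} = w_n + (h/2)·(k1 + k2).
x=0.000000, w=-1.250000:
  k1 = f(0.000000, -1.250000) = 0.437500
  k2 = f(0.210000, -1.158125) = 0.405344
  w ← -1.250000 + (0.21/2)·(0.437500 + 0.405344) = -1.161501
x=0.210000, w=-1.161501:
  k1 = f(0.210000, -1.161501) = 0.406525
  k2 = f(0.420000, -1.076131) = 0.376646
  w ← -1.161501 + (0.21/2)·(0.406525 + 0.376646) = -1.079268
x=0.420000, w=-1.079268:
  k1 = f(0.420000, -1.079268) = 0.377744
  k2 = f(0.630000, -0.999942) = 0.349980
  w ← -1.079268 + (0.21/2)·(0.377744 + 0.349980) = -1.002857
w(0.63) ≈ -1.0029

-1.0029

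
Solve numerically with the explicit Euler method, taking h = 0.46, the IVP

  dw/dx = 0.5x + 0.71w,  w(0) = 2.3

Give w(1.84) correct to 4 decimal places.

Euler: w_{n+1} = w_n + h·f(x_n, w_n).
x=0.000000, w=2.300000: f=1.633000 → w ← 2.300000 + 0.46·1.633000 = 3.051180
x=0.460000, w=3.051180: f=2.396338 → w ← 3.051180 + 0.46·2.396338 = 4.153495
x=0.920000, w=4.153495: f=3.408982 → w ← 4.153495 + 0.46·3.408982 = 5.721627
x=1.380000, w=5.721627: f=4.752355 → w ← 5.721627 + 0.46·4.752355 = 7.907710
w(1.84) ≈ 7.9077

7.9077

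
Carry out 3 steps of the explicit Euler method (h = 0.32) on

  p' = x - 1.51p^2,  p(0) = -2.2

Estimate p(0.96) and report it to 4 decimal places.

Euler: p_{n+1} = p_n + h·f(x_n, p_n).
x=0.000000, p=-2.200000: f=-7.308400 → p ← -2.200000 + 0.32·(-7.308400) = -4.538688
x=0.320000, p=-4.538688: f=-30.785530 → p ← -4.538688 + 0.32·(-30.785530) = -14.390058
x=0.640000, p=-14.390058: f=-312.041375 → p ← -14.390058 + 0.32·(-312.041375) = -114.243297
p(0.96) ≈ -114.2433

-114.2433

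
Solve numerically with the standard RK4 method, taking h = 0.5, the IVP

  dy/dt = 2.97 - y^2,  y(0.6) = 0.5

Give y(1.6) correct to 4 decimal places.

RK4: k1 = f(t_n, y_n); k2 = f(t_n + h/2, y_n + (h/2)·k1); k3 = f(t_n + h/2, y_n + (h/2)·k2); k4 = f(t_n + h, y_n + h·k3); y_{n+1} = y_n + (h/6)·(k1 + 2k2 + 2k3 + k4).
t=0.600000, y=0.500000:
  k1 = f(0.600000, 0.500000) = 2.720000
  k2 = f(0.850000, 1.180000) = 1.577600
  k3 = f(0.850000, 0.894400) = 2.170049
  k4 = f(1.100000, 1.585024) = 0.457698
  y ← 0.500000 + (0.5/6)·(k1 + 2k2 + 2k3 + k4) = 1.389416
t=1.100000, y=1.389416:
  k1 = f(1.100000, 1.389416) = 1.039522
  k2 = f(1.350000, 1.649297) = 0.249820
  k3 = f(1.350000, 1.451871) = 0.862070
  k4 = f(1.600000, 1.820451) = -0.344043
  y ← 1.389416 + (0.5/6)·(k1 + 2k2 + 2k3 + k4) = 1.632688
y(1.6) ≈ 1.6327

1.6327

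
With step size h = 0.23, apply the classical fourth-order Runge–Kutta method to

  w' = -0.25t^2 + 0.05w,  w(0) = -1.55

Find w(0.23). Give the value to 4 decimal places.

RK4: k1 = f(t_n, w_n); k2 = f(t_n + h/2, w_n + (h/2)·k1); k3 = f(t_n + h/2, w_n + (h/2)·k2); k4 = f(t_n + h, w_n + h·k3); w_{n+1} = w_n + (h/6)·(k1 + 2k2 + 2k3 + k4).
t=0.000000, w=-1.550000:
  k1 = f(0.000000, -1.550000) = -0.077500
  k2 = f(0.115000, -1.558913) = -0.081252
  k3 = f(0.115000, -1.559344) = -0.081273
  k4 = f(0.230000, -1.568693) = -0.091660
  w ← -1.550000 + (0.23/6)·(k1 + 2k2 + 2k3 + k4) = -1.568945
w(0.23) ≈ -1.5689

-1.5689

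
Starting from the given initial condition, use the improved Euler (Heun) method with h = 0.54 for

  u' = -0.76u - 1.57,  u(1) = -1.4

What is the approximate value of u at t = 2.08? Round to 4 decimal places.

-1.7635

Heun: k1 = f(t_n, u_n); k2 = f(t_n + h, u_n + h·k1); u_{n+1} = u_n + (h/2)·(k1 + k2).
t=1.000000, u=-1.400000:
  k1 = f(1.000000, -1.400000) = -0.506000
  k2 = f(1.540000, -1.673240) = -0.298338
  u ← -1.400000 + (0.54/2)·(-0.506000 + (-0.298338)) = -1.617171
t=1.540000, u=-1.617171:
  k1 = f(1.540000, -1.617171) = -0.340950
  k2 = f(2.080000, -1.801284) = -0.201024
  u ← -1.617171 + (0.54/2)·(-0.340950 + (-0.201024)) = -1.763504
u(2.08) ≈ -1.7635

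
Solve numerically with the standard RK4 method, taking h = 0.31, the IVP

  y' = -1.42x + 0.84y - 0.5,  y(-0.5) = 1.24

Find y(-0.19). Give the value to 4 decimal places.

RK4: k1 = f(x_n, y_n); k2 = f(x_n + h/2, y_n + (h/2)·k1); k3 = f(x_n + h/2, y_n + (h/2)·k2); k4 = f(x_n + h, y_n + h·k3); y_{n+1} = y_n + (h/6)·(k1 + 2k2 + 2k3 + k4).
x=-0.500000, y=1.240000:
  k1 = f(-0.500000, 1.240000) = 1.251600
  k2 = f(-0.345000, 1.433998) = 1.194458
  k3 = f(-0.345000, 1.425141) = 1.187018
  k4 = f(-0.190000, 1.607976) = 1.120500
  y ← 1.240000 + (0.31/6)·(k1 + 2k2 + 2k3 + k4) = 1.608644
y(-0.19) ≈ 1.6086

1.6086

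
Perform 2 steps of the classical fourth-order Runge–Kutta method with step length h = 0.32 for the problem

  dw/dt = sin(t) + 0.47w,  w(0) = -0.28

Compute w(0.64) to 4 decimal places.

-0.1586

RK4: k1 = f(t_n, w_n); k2 = f(t_n + h/2, w_n + (h/2)·k1); k3 = f(t_n + h/2, w_n + (h/2)·k2); k4 = f(t_n + h, w_n + h·k3); w_{n+1} = w_n + (h/6)·(k1 + 2k2 + 2k3 + k4).
t=0.000000, w=-0.280000:
  k1 = f(0.000000, -0.280000) = -0.131600
  k2 = f(0.160000, -0.301056) = 0.017822
  k3 = f(0.160000, -0.277148) = 0.029058
  k4 = f(0.320000, -0.270701) = 0.187337
  w ← -0.280000 + (0.32/6)·(k1 + 2k2 + 2k3 + k4) = -0.272027
t=0.320000, w=-0.272027:
  k1 = f(0.320000, -0.272027) = 0.186714
  k2 = f(0.480000, -0.242153) = 0.347967
  k3 = f(0.480000, -0.216352) = 0.360094
  k4 = f(0.640000, -0.156797) = 0.523501
  w ← -0.272027 + (0.32/6)·(k1 + 2k2 + 2k3 + k4) = -0.158622
w(0.64) ≈ -0.1586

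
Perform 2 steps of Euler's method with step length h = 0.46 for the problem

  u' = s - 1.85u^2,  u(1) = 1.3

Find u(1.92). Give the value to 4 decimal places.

0.9053

Euler: u_{n+1} = u_n + h·f(s_n, u_n).
s=1.000000, u=1.300000: f=-2.126500 → u ← 1.300000 + 0.46·(-2.126500) = 0.321810
s=1.460000, u=0.321810: f=1.268411 → u ← 0.321810 + 0.46·1.268411 = 0.905279
u(1.92) ≈ 0.9053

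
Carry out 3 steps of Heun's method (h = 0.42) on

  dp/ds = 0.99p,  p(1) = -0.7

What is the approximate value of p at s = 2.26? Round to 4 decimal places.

-2.3731

Heun: k1 = f(s_n, p_n); k2 = f(s_n + h, p_n + h·k1); p_{n+1} = p_n + (h/2)·(k1 + k2).
s=1.000000, p=-0.700000:
  k1 = f(1.000000, -0.700000) = -0.693000
  k2 = f(1.420000, -0.991060) = -0.981149
  p ← -0.700000 + (0.42/2)·(-0.693000 + (-0.981149)) = -1.051571
s=1.420000, p=-1.051571:
  k1 = f(1.420000, -1.051571) = -1.041056
  k2 = f(1.840000, -1.488815) = -1.473927
  p ← -1.051571 + (0.42/2)·(-1.041056 + (-1.473927)) = -1.579718
s=1.840000, p=-1.579718:
  k1 = f(1.840000, -1.579718) = -1.563920
  k2 = f(2.260000, -2.236564) = -2.214199
  p ← -1.579718 + (0.42/2)·(-1.563920 + (-2.214199)) = -2.373123
p(2.26) ≈ -2.3731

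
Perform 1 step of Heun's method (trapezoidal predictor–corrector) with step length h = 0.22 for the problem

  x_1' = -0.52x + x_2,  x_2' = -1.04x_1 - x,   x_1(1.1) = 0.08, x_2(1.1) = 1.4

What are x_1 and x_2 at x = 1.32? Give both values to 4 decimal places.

0.2209, 1.0947

Heun on (x_1,x_2): k1 = f(x_n, state_n); k2 = f(x_n + h, state_n + h·k1); state_{n+1} = state_n + (h/2)·(k1 + k2).
1.100000: (0.080000, 1.400000)
  k1 = (0.828000, -1.183200)
  predictor → (0.262160, 1.139696)
  k2 = (0.453296, -1.592646)
  → (0.220943, 1.094657)
(x_1(1.32), x_2(1.32)) ≈ (0.2209, 1.0947)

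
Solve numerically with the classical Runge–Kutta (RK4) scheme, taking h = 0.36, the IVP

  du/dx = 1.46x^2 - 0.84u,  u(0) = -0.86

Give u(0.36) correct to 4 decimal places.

-0.6145

RK4: k1 = f(x_n, u_n); k2 = f(x_n + h/2, u_n + (h/2)·k1); k3 = f(x_n + h/2, u_n + (h/2)·k2); k4 = f(x_n + h, u_n + h·k3); u_{n+1} = u_n + (h/6)·(k1 + 2k2 + 2k3 + k4).
x=0.000000, u=-0.860000:
  k1 = f(0.000000, -0.860000) = 0.722400
  k2 = f(0.180000, -0.729968) = 0.660477
  k3 = f(0.180000, -0.741114) = 0.669840
  k4 = f(0.360000, -0.618858) = 0.709056
  u ← -0.860000 + (0.36/6)·(k1 + 2k2 + 2k3 + k4) = -0.614475
u(0.36) ≈ -0.6145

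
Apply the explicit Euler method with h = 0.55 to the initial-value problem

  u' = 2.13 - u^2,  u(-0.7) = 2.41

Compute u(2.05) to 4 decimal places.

Euler: u_{n+1} = u_n + h·f(x_n, u_n).
x=-0.700000, u=2.410000: f=-3.678100 → u ← 2.410000 + 0.55·(-3.678100) = 0.387045
x=-0.150000, u=0.387045: f=1.980196 → u ← 0.387045 + 0.55·1.980196 = 1.476153
x=0.400000, u=1.476153: f=-0.049027 → u ← 1.476153 + 0.55·(-0.049027) = 1.449188
x=0.950000, u=1.449188: f=0.029855 → u ← 1.449188 + 0.55·0.029855 = 1.465608
x=1.500000, u=1.465608: f=-0.018006 → u ← 1.465608 + 0.55·(-0.018006) = 1.455704
u(2.05) ≈ 1.4557

1.4557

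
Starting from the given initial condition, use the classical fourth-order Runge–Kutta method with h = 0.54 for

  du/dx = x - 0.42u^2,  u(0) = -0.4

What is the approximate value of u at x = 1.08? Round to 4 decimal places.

RK4: k1 = f(x_n, u_n); k2 = f(x_n + h/2, u_n + (h/2)·k1); k3 = f(x_n + h/2, u_n + (h/2)·k2); k4 = f(x_n + h, u_n + h·k3); u_{n+1} = u_n + (h/6)·(k1 + 2k2 + 2k3 + k4).
x=0.000000, u=-0.400000:
  k1 = f(0.000000, -0.400000) = -0.067200
  k2 = f(0.270000, -0.418144) = 0.196565
  k3 = f(0.270000, -0.346927) = 0.219449
  k4 = f(0.540000, -0.281497) = 0.506719
  u ← -0.400000 + (0.54/6)·(k1 + 2k2 + 2k3 + k4) = -0.285561
x=0.540000, u=-0.285561:
  k1 = f(0.540000, -0.285561) = 0.505751
  k2 = f(0.810000, -0.149008) = 0.800675
  k3 = f(0.810000, -0.069379) = 0.807978
  k4 = f(1.080000, 0.150748) = 1.070456
  u ← -0.285561 + (0.54/6)·(k1 + 2k2 + 2k3 + k4) = 0.145855
u(1.08) ≈ 0.1459

0.1459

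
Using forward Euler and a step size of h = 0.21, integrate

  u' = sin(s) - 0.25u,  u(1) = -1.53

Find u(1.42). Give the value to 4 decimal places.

Euler: u_{n+1} = u_n + h·f(s_n, u_n).
s=1.000000, u=-1.530000: f=1.223971 → u ← -1.530000 + 0.21·1.223971 = -1.272966
s=1.210000, u=-1.272966: f=1.253858 → u ← -1.272966 + 0.21·1.253858 = -1.009656
u(1.42) ≈ -1.0097

-1.0097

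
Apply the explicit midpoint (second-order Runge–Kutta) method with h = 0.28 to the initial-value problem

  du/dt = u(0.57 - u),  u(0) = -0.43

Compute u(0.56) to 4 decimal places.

Midpoint: k1 = f(t_n, u_n); k2 = f(t_n + h/2, u_n + (h/2)·k1); u_{n+1} = u_n + h·k2.
t=0.000000, u=-0.430000:
  k1 = f(0.000000, -0.430000) = -0.430000
  k2 = f(0.140000, -0.490200) = -0.519710
  u ← -0.430000 + 0.28·(-0.519710) = -0.575519
t=0.280000, u=-0.575519:
  k1 = f(0.280000, -0.575519) = -0.659268
  k2 = f(0.420000, -0.667816) = -0.826634
  u ← -0.575519 + 0.28·(-0.826634) = -0.806976
u(0.56) ≈ -0.8070

-0.8070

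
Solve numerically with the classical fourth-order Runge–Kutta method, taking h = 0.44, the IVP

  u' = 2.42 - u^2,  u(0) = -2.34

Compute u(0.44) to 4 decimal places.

-9.4117

RK4: k1 = f(x_n, u_n); k2 = f(x_n + h/2, u_n + (h/2)·k1); k3 = f(x_n + h/2, u_n + (h/2)·k2); k4 = f(x_n + h, u_n + h·k3); u_{n+1} = u_n + (h/6)·(k1 + 2k2 + 2k3 + k4).
x=0.000000, u=-2.340000:
  k1 = f(0.000000, -2.340000) = -3.055600
  k2 = f(0.220000, -3.012232) = -6.653542
  k3 = f(0.220000, -3.803779) = -12.048736
  k4 = f(0.440000, -7.641444) = -55.971663
  u ← -2.340000 + (0.44/6)·(k1 + 2k2 + 2k3 + k4) = -9.411667
u(0.44) ≈ -9.4117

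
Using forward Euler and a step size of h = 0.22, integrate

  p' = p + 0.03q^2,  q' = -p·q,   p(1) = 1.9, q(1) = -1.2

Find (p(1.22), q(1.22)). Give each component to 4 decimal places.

Euler on (p,q): p_{n+1} = p_n + h·p', q_{n+1} = q_n + h·q'.
1.000000: (1.900000, -1.200000); f=(1.943200, 2.280000) → (2.327504, -0.698400)
(p(1.22), q(1.22)) ≈ (2.3275, -0.6984)

2.3275, -0.6984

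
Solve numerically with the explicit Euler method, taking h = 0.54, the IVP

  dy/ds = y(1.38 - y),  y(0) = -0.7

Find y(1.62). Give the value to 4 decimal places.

-14.3511

Euler: y_{n+1} = y_n + h·f(s_n, y_n).
s=0.000000, y=-0.700000: f=-1.456000 → y ← -0.700000 + 0.54·(-1.456000) = -1.486240
s=0.540000, y=-1.486240: f=-4.259921 → y ← -1.486240 + 0.54·(-4.259921) = -3.786597
s=1.080000, y=-3.786597: f=-19.563822 → y ← -3.786597 + 0.54·(-19.563822) = -14.351061
y(1.62) ≈ -14.3511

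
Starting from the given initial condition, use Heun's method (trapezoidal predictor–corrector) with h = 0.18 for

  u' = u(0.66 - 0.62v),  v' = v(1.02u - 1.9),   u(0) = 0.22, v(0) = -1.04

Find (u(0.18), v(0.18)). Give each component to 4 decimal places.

Heun on (u,v): k1 = f(t_n, state_n); k2 = f(t_n + h, state_n + h·k1); state_{n+1} = state_n + (h/2)·(k1 + k2).
0.000000: (0.220000, -1.040000)
  k1 = (0.287056, 1.742624)
  predictor → (0.271670, -0.726328)
  k2 = (0.301642, 1.178755)
  → (0.272983, -0.777076)
(u(0.18), v(0.18)) ≈ (0.2730, -0.7771)

0.2730, -0.7771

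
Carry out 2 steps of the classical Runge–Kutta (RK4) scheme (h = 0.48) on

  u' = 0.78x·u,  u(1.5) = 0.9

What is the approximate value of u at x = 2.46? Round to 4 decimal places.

3.9545

RK4: k1 = f(x_n, u_n); k2 = f(x_n + h/2, u_n + (h/2)·k1); k3 = f(x_n + h/2, u_n + (h/2)·k2); k4 = f(x_n + h, u_n + h·k3); u_{n+1} = u_n + (h/6)·(k1 + 2k2 + 2k3 + k4).
x=1.500000, u=0.900000:
  k1 = f(1.500000, 0.900000) = 1.053000
  k2 = f(1.740000, 1.152720) = 1.564472
  k3 = f(1.740000, 1.275473) = 1.731072
  k4 = f(1.980000, 1.730915) = 2.673225
  u ← 0.900000 + (0.48/6)·(k1 + 2k2 + 2k3 + k4) = 1.725385
x=1.980000, u=1.725385:
  k1 = f(1.980000, 1.725385) = 2.664685
  k2 = f(2.220000, 2.364909) = 4.095077
  k3 = f(2.220000, 2.708203) = 4.689525
  k4 = f(2.460000, 3.976357) = 7.629834
  u ← 1.725385 + (0.48/6)·(k1 + 2k2 + 2k3 + k4) = 3.954483
u(2.46) ≈ 3.9545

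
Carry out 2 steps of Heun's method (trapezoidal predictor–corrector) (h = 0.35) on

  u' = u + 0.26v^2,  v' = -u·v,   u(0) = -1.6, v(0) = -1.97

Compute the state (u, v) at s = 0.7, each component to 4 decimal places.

Heun on (u,v): k1 = f(s_n, state_n); k2 = f(s_n + h, state_n + h·k1); state_{n+1} = state_n + (h/2)·(k1 + k2).
0.000000: (-1.600000, -1.970000)
  k1 = (-0.590966, -3.152000)
  predictor → (-1.806838, -3.073200)
  k2 = (0.648747, -5.552775)
  → (-1.589888, -3.493336)
0.350000: (-1.589888, -3.493336)
  k1 = (1.582994, -5.554013)
  predictor → (-1.035840, -5.437240)
  k2 = (6.650691, -5.632113)
  → (-0.148993, -5.450908)
(u(0.7), v(0.7)) ≈ (-0.1490, -5.4509)

-0.1490, -5.4509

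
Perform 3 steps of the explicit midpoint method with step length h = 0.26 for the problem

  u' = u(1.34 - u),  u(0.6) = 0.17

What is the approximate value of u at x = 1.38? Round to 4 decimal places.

Midpoint: k1 = f(x_n, u_n); k2 = f(x_n + h/2, u_n + (h/2)·k1); u_{n+1} = u_n + h·k2.
x=0.600000, u=0.170000:
  k1 = f(0.600000, 0.170000) = 0.198900
  k2 = f(0.730000, 0.195857) = 0.224088
  u ← 0.170000 + 0.26·0.224088 = 0.228263
x=0.860000, u=0.228263:
  k1 = f(0.860000, 0.228263) = 0.253768
  k2 = f(0.990000, 0.261253) = 0.281826
  u ← 0.228263 + 0.26·0.281826 = 0.301538
x=1.120000, u=0.301538:
  k1 = f(1.120000, 0.301538) = 0.313136
  k2 = f(1.250000, 0.342245) = 0.341477
  u ← 0.301538 + 0.26·0.341477 = 0.390322
u(1.38) ≈ 0.3903

0.3903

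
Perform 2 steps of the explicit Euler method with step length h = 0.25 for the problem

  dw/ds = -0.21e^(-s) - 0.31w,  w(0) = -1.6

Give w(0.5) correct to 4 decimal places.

-1.4509

Euler: w_{n+1} = w_n + h·f(s_n, w_n).
s=0.000000, w=-1.600000: f=0.286000 → w ← -1.600000 + 0.25·0.286000 = -1.528500
s=0.250000, w=-1.528500: f=0.310287 → w ← -1.528500 + 0.25·0.310287 = -1.450928
w(0.5) ≈ -1.4509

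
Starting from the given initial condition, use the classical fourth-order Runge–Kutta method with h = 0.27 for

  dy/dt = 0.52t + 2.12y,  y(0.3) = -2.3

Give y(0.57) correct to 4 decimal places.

-3.9956

RK4: k1 = f(t_n, y_n); k2 = f(t_n + h/2, y_n + (h/2)·k1); k3 = f(t_n + h/2, y_n + (h/2)·k2); k4 = f(t_n + h, y_n + h·k3); y_{n+1} = y_n + (h/6)·(k1 + 2k2 + 2k3 + k4).
t=0.300000, y=-2.300000:
  k1 = f(0.300000, -2.300000) = -4.720000
  k2 = f(0.435000, -2.937200) = -6.000664
  k3 = f(0.435000, -3.110090) = -6.367190
  k4 = f(0.570000, -4.019141) = -8.224180
  y ← -2.300000 + (0.27/6)·(k1 + 2k2 + 2k3 + k4) = -3.995595
y(0.57) ≈ -3.9956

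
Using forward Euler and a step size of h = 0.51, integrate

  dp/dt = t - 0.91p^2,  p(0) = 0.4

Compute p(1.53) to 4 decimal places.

Euler: p_{n+1} = p_n + h·f(t_n, p_n).
t=0.000000, p=0.400000: f=-0.145600 → p ← 0.400000 + 0.51·(-0.145600) = 0.325744
t=0.510000, p=0.325744: f=0.413441 → p ← 0.325744 + 0.51·0.413441 = 0.536599
t=1.020000, p=0.536599: f=0.757976 → p ← 0.536599 + 0.51·0.757976 = 0.923167
p(1.53) ≈ 0.9232

0.9232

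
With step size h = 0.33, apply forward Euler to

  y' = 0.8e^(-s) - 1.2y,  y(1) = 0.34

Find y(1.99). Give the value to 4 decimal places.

Euler: y_{n+1} = y_n + h·f(s_n, y_n).
s=1.000000, y=0.340000: f=-0.113696 → y ← 0.340000 + 0.33·(-0.113696) = 0.302480
s=1.330000, y=0.302480: f=-0.151394 → y ← 0.302480 + 0.33·(-0.151394) = 0.252520
s=1.660000, y=0.252520: f=-0.150913 → y ← 0.252520 + 0.33·(-0.150913) = 0.202719
y(1.99) ≈ 0.2027

0.2027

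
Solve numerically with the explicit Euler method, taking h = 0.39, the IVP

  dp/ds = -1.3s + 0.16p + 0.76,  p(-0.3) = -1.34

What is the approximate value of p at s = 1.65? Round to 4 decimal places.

-1.3778

Euler: p_{n+1} = p_n + h·f(s_n, p_n).
s=-0.300000, p=-1.340000: f=0.935600 → p ← -1.340000 + 0.39·0.935600 = -0.975116
s=0.090000, p=-0.975116: f=0.486981 → p ← -0.975116 + 0.39·0.486981 = -0.785193
s=0.480000, p=-0.785193: f=0.010369 → p ← -0.785193 + 0.39·0.010369 = -0.781149
s=0.870000, p=-0.781149: f=-0.495984 → p ← -0.781149 + 0.39·(-0.495984) = -0.974583
s=1.260000, p=-0.974583: f=-1.033933 → p ← -0.974583 + 0.39·(-1.033933) = -1.377817
p(1.65) ≈ -1.3778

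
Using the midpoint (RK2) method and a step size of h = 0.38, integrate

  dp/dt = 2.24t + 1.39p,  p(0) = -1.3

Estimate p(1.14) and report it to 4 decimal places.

-3.6488

Midpoint: k1 = f(t_n, p_n); k2 = f(t_n + h/2, p_n + (h/2)·k1); p_{n+1} = p_n + h·k2.
t=0.000000, p=-1.300000:
  k1 = f(0.000000, -1.300000) = -1.807000
  k2 = f(0.190000, -1.643330) = -1.858629
  p ← -1.300000 + 0.38·(-1.858629) = -2.006279
t=0.380000, p=-2.006279:
  k1 = f(0.380000, -2.006279) = -1.937528
  k2 = f(0.570000, -2.374409) = -2.023629
  p ← -2.006279 + 0.38·(-2.023629) = -2.775258
t=0.760000, p=-2.775258:
  k1 = f(0.760000, -2.775258) = -2.155208
  k2 = f(0.950000, -3.184747) = -2.298799
  p ← -2.775258 + 0.38·(-2.298799) = -3.648801
p(1.14) ≈ -3.6488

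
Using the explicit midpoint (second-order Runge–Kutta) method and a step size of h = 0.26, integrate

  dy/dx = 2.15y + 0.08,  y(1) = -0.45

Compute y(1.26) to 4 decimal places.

Midpoint: k1 = f(x_n, y_n); k2 = f(x_n + h/2, y_n + (h/2)·k1); y_{n+1} = y_n + h·k2.
x=1.000000, y=-0.450000:
  k1 = f(1.000000, -0.450000) = -0.887500
  k2 = f(1.130000, -0.565375) = -1.135556
  y ← -0.450000 + 0.26·(-1.135556) = -0.745245
y(1.26) ≈ -0.7452

-0.7452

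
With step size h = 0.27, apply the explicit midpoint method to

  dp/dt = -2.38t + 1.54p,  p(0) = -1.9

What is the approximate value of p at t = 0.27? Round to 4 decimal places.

Midpoint: k1 = f(t_n, p_n); k2 = f(t_n + h/2, p_n + (h/2)·k1); p_{n+1} = p_n + h·k2.
t=0.000000, p=-1.900000:
  k1 = f(0.000000, -1.900000) = -2.926000
  k2 = f(0.135000, -2.295010) = -3.855615
  p ← -1.900000 + 0.27·(-3.855615) = -2.941016
p(0.27) ≈ -2.9410

-2.9410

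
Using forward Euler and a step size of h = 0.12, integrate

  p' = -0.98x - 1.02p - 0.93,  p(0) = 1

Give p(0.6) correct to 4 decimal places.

-0.0414

Euler: p_{n+1} = p_n + h·f(x_n, p_n).
x=0.000000, p=1.000000: f=-1.950000 → p ← 1.000000 + 0.12·(-1.950000) = 0.766000
x=0.120000, p=0.766000: f=-1.828920 → p ← 0.766000 + 0.12·(-1.828920) = 0.546530
x=0.240000, p=0.546530: f=-1.722660 → p ← 0.546530 + 0.12·(-1.722660) = 0.339810
x=0.360000, p=0.339810: f=-1.629407 → p ← 0.339810 + 0.12·(-1.629407) = 0.144282
x=0.480000, p=0.144282: f=-1.547567 → p ← 0.144282 + 0.12·(-1.547567) = -0.041426
p(0.6) ≈ -0.0414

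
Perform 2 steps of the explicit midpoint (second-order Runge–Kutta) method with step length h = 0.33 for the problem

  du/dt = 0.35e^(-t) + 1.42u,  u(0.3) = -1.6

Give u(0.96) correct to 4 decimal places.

-3.7734

Midpoint: k1 = f(t_n, u_n); k2 = f(t_n + h/2, u_n + (h/2)·k1); u_{n+1} = u_n + h·k2.
t=0.300000, u=-1.600000:
  k1 = f(0.300000, -1.600000) = -2.012714
  k2 = f(0.465000, -1.932098) = -2.523732
  u ← -1.600000 + 0.33·(-2.523732) = -2.432831
t=0.630000, u=-2.432831:
  k1 = f(0.630000, -2.432831) = -3.268213
  k2 = f(0.795000, -2.972087) = -4.062310
  u ← -2.432831 + 0.33·(-4.062310) = -3.773394
u(0.96) ≈ -3.7734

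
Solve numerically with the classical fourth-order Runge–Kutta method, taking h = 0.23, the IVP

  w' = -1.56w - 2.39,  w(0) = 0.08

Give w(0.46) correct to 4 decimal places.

RK4: k1 = f(t_n, w_n); k2 = f(t_n + h/2, w_n + (h/2)·k1); k3 = f(t_n + h/2, w_n + (h/2)·k2); k4 = f(t_n + h, w_n + h·k3); w_{n+1} = w_n + (h/6)·(k1 + 2k2 + 2k3 + k4).
t=0.000000, w=0.080000:
  k1 = f(0.000000, 0.080000) = -2.514800
  k2 = f(0.115000, -0.209202) = -2.063645
  k3 = f(0.115000, -0.157319) = -2.144582
  k4 = f(0.230000, -0.413254) = -1.745324
  w ← 0.080000 + (0.23/6)·(k1 + 2k2 + 2k3 + k4) = -0.405935
t=0.230000, w=-0.405935:
  k1 = f(0.230000, -0.405935) = -1.756741
  k2 = f(0.345000, -0.607961) = -1.441581
  k3 = f(0.345000, -0.571717) = -1.498121
  k4 = f(0.460000, -0.750503) = -1.219215
  w ← -0.405935 + (0.23/6)·(k1 + 2k2 + 2k3 + k4) = -0.745391
w(0.46) ≈ -0.7454

-0.7454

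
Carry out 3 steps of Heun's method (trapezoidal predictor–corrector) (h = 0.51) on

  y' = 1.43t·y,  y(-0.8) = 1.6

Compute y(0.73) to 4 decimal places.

Heun: k1 = f(t_n, y_n); k2 = f(t_n + h, y_n + h·k1); y_{n+1} = y_n + (h/2)·(k1 + k2).
t=-0.800000, y=1.600000:
  k1 = f(-0.800000, 1.600000) = -1.830400
  k2 = f(-0.290000, 0.666496) = -0.276396
  y ← 1.600000 + (0.51/2)·(-1.830400 + (-0.276396)) = 1.062767
t=-0.290000, y=1.062767:
  k1 = f(-0.290000, 1.062767) = -0.440729
  k2 = f(0.220000, 0.837995) = 0.263633
  y ← 1.062767 + (0.51/2)·(-0.440729 + 0.263633) = 1.017607
t=0.220000, y=1.017607:
  k1 = f(0.220000, 1.017607) = 0.320139
  k2 = f(0.730000, 1.180879) = 1.232719
  y ← 1.017607 + (0.51/2)·(0.320139 + 1.232719) = 1.413586
y(0.73) ≈ 1.4136

1.4136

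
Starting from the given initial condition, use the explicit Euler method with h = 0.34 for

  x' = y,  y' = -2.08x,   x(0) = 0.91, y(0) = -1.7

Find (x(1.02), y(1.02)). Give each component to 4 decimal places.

-1.3414, -2.2496

Euler on (x,y): x_{n+1} = x_n + h·x', y_{n+1} = y_n + h·y'.
0.000000: (0.910000, -1.700000); f=(-1.700000, -1.892800) → (0.332000, -2.343552)
0.340000: (0.332000, -2.343552); f=(-2.343552, -0.690560) → (-0.464808, -2.578342)
0.680000: (-0.464808, -2.578342); f=(-2.578342, 0.966800) → (-1.341444, -2.249630)
(x(1.02), y(1.02)) ≈ (-1.3414, -2.2496)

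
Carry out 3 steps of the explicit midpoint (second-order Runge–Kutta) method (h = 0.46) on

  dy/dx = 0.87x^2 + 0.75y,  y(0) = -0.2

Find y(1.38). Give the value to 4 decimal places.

Midpoint: k1 = f(x_n, y_n); k2 = f(x_n + h/2, y_n + (h/2)·k1); y_{n+1} = y_n + h·k2.
x=0.000000, y=-0.200000:
  k1 = f(0.000000, -0.200000) = -0.150000
  k2 = f(0.230000, -0.234500) = -0.129852
  y ← -0.200000 + 0.46·(-0.129852) = -0.259732
x=0.460000, y=-0.259732:
  k1 = f(0.460000, -0.259732) = -0.010707
  k2 = f(0.690000, -0.262195) = 0.217561
  y ← -0.259732 + 0.46·0.217561 = -0.159654
x=0.920000, y=-0.159654:
  k1 = f(0.920000, -0.159654) = 0.616628
  k2 = f(1.150000, -0.017829) = 1.137203
  y ← -0.159654 + 0.46·1.137203 = 0.363460
y(1.38) ≈ 0.3635

0.3635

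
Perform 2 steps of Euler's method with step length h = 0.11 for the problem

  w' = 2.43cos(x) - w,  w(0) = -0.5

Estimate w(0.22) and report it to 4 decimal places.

Euler: w_{n+1} = w_n + h·f(x_n, w_n).
x=0.000000, w=-0.500000: f=2.930000 → w ← -0.500000 + 0.11·2.930000 = -0.177700
x=0.110000, w=-0.177700: f=2.593013 → w ← -0.177700 + 0.11·2.593013 = 0.107531
w(0.22) ≈ 0.1075

0.1075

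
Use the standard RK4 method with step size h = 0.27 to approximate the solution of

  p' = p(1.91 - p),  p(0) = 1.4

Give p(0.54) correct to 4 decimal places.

1.6904

RK4: k1 = f(s_n, p_n); k2 = f(s_n + h/2, p_n + (h/2)·k1); k3 = f(s_n + h/2, p_n + (h/2)·k2); k4 = f(s_n + h, p_n + h·k3); p_{n+1} = p_n + (h/6)·(k1 + 2k2 + 2k3 + k4).
s=0.000000, p=1.400000:
  k1 = f(0.000000, 1.400000) = 0.714000
  k2 = f(0.135000, 1.496390) = 0.618922
  k3 = f(0.135000, 1.483554) = 0.632655
  k4 = f(0.270000, 1.570817) = 0.532795
  p ← 1.400000 + (0.27/6)·(k1 + 2k2 + 2k3 + k4) = 1.568748
s=0.270000, p=1.568748:
  k1 = f(0.270000, 1.568748) = 0.535339
  k2 = f(0.405000, 1.641018) = 0.441404
  k3 = f(0.405000, 1.628337) = 0.458642
  k4 = f(0.540000, 1.692581) = 0.367999
  p ← 1.568748 + (0.27/6)·(k1 + 2k2 + 2k3 + k4) = 1.690402
p(0.54) ≈ 1.6904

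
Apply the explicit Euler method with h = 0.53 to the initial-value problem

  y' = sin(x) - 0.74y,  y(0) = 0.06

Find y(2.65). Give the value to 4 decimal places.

1.0101

Euler: y_{n+1} = y_n + h·f(x_n, y_n).
x=0.000000, y=0.060000: f=-0.044400 → y ← 0.060000 + 0.53·(-0.044400) = 0.036468
x=0.530000, y=0.036468: f=0.478547 → y ← 0.036468 + 0.53·0.478547 = 0.290098
x=1.060000, y=0.290098: f=0.657683 → y ← 0.290098 + 0.53·0.657683 = 0.638670
x=1.590000, y=0.638670: f=0.527200 → y ← 0.638670 + 0.53·0.527200 = 0.918086
x=2.120000, y=0.918086: f=0.173557 → y ← 0.918086 + 0.53·0.173557 = 1.010071
y(2.65) ≈ 1.0101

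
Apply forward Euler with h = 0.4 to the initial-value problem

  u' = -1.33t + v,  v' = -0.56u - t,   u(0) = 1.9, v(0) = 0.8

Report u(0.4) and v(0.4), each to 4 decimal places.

Euler on (u,v): u_{n+1} = u_n + h·u', v_{n+1} = v_n + h·v'.
0.000000: (1.900000, 0.800000); f=(0.800000, -1.064000) → (2.220000, 0.374400)
(u(0.4), v(0.4)) ≈ (2.2200, 0.3744)

2.2200, 0.3744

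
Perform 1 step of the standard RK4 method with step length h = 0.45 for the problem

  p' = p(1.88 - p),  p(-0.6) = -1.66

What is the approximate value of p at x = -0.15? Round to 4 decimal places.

RK4: k1 = f(x_n, p_n); k2 = f(x_n + h/2, p_n + (h/2)·k1); k3 = f(x_n + h/2, p_n + (h/2)·k2); k4 = f(x_n + h, p_n + h·k3); p_{n+1} = p_n + (h/6)·(k1 + 2k2 + 2k3 + k4).
x=-0.600000, p=-1.660000:
  k1 = f(-0.600000, -1.660000) = -5.876400
  k2 = f(-0.375000, -2.982190) = -14.499974
  k3 = f(-0.375000, -4.922494) = -33.485239
  k4 = f(-0.150000, -16.728357) = -311.287254
  p ← -1.660000 + (0.45/6)·(k1 + 2k2 + 2k3 + k4) = -32.645056
p(-0.15) ≈ -32.6451

-32.6451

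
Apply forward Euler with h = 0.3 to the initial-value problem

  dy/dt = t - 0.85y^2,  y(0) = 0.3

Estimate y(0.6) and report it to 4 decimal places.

Euler: y_{n+1} = y_n + h·f(t_n, y_n).
t=0.000000, y=0.300000: f=-0.076500 → y ← 0.300000 + 0.3·(-0.076500) = 0.277050
t=0.300000, y=0.277050: f=0.234757 → y ← 0.277050 + 0.3·0.234757 = 0.347477
y(0.6) ≈ 0.3475

0.3475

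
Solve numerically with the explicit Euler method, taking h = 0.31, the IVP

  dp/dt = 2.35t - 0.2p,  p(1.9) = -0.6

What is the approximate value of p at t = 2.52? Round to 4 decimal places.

Euler: p_{n+1} = p_n + h·f(t_n, p_n).
t=1.900000, p=-0.600000: f=4.585000 → p ← -0.600000 + 0.31·4.585000 = 0.821350
t=2.210000, p=0.821350: f=5.029230 → p ← 0.821350 + 0.31·5.029230 = 2.380411
p(2.52) ≈ 2.3804

2.3804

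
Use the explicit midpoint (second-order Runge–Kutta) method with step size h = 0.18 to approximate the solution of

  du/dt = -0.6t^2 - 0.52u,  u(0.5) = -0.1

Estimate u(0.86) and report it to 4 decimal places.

Midpoint: k1 = f(t_n, u_n); k2 = f(t_n + h/2, u_n + (h/2)·k1); u_{n+1} = u_n + h·k2.
t=0.500000, u=-0.100000:
  k1 = f(0.500000, -0.100000) = -0.098000
  k2 = f(0.590000, -0.108820) = -0.152274
  u ← -0.100000 + 0.18·(-0.152274) = -0.127409
t=0.680000, u=-0.127409:
  k1 = f(0.680000, -0.127409) = -0.211187
  k2 = f(0.770000, -0.146416) = -0.279604
  u ← -0.127409 + 0.18·(-0.279604) = -0.177738
u(0.86) ≈ -0.1777

-0.1777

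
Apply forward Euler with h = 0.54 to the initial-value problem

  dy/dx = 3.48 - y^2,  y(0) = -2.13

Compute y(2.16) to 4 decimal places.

-136.6475

Euler: y_{n+1} = y_n + h·f(x_n, y_n).
x=0.000000, y=-2.130000: f=-1.056900 → y ← -2.130000 + 0.54·(-1.056900) = -2.700726
x=0.540000, y=-2.700726: f=-3.813921 → y ← -2.700726 + 0.54·(-3.813921) = -4.760243
x=1.080000, y=-4.760243: f=-19.179916 → y ← -4.760243 + 0.54·(-19.179916) = -15.117398
x=1.620000, y=-15.117398: f=-225.055725 → y ← -15.117398 + 0.54·(-225.055725) = -136.647490
y(2.16) ≈ -136.6475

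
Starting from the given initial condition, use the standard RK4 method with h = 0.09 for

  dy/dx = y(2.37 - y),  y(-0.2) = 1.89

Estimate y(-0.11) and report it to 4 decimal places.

1.9665

RK4: k1 = f(x_n, y_n); k2 = f(x_n + h/2, y_n + (h/2)·k1); k3 = f(x_n + h/2, y_n + (h/2)·k2); k4 = f(x_n + h, y_n + h·k3); y_{n+1} = y_n + (h/6)·(k1 + 2k2 + 2k3 + k4).
x=-0.200000, y=1.890000:
  k1 = f(-0.200000, 1.890000) = 0.907200
  k2 = f(-0.155000, 1.930824) = 0.847972
  k3 = f(-0.155000, 1.928159) = 0.851940
  k4 = f(-0.110000, 1.966675) = 0.793210
  y ← 1.890000 + (0.09/6)·(k1 + 2k2 + 2k3 + k4) = 1.966503
y(-0.11) ≈ 1.9665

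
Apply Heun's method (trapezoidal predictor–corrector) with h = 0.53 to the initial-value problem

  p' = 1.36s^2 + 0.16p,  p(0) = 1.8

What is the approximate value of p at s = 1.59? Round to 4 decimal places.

Heun: k1 = f(s_n, p_n); k2 = f(s_n + h, p_n + h·k1); p_{n+1} = p_n + (h/2)·(k1 + k2).
s=0.000000, p=1.800000:
  k1 = f(0.000000, 1.800000) = 0.288000
  k2 = f(0.530000, 1.952640) = 0.694446
  p ← 1.800000 + (0.53/2)·(0.288000 + 0.694446) = 2.060348
s=0.530000, p=2.060348:
  k1 = f(0.530000, 2.060348) = 0.711680
  k2 = f(1.060000, 2.437539) = 1.918102
  p ← 2.060348 + (0.53/2)·(0.711680 + 1.918102) = 2.757240
s=1.060000, p=2.757240:
  k1 = f(1.060000, 2.757240) = 1.969254
  k2 = f(1.590000, 3.800945) = 4.046367
  p ← 2.757240 + (0.53/2)·(1.969254 + 4.046367) = 4.351380
p(1.59) ≈ 4.3514

4.3514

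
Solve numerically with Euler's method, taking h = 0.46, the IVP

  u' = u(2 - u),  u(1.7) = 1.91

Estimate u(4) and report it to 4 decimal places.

2.0000

Euler: u_{n+1} = u_n + h·f(t_n, u_n).
t=1.700000, u=1.910000: f=0.171900 → u ← 1.910000 + 0.46·0.171900 = 1.989074
t=2.160000, u=1.989074: f=0.021733 → u ← 1.989074 + 0.46·0.021733 = 1.999071
t=2.620000, u=1.999071: f=0.001857 → u ← 1.999071 + 0.46·0.001857 = 1.999925
t=3.080000, u=1.999925: f=0.000149 → u ← 1.999925 + 0.46·0.000149 = 1.999994
t=3.540000, u=1.999994: f=0.000012 → u ← 1.999994 + 0.46·0.000012 = 2.000000
u(4) ≈ 2.0000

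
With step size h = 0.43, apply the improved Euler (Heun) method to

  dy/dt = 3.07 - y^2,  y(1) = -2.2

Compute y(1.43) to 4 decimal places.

-3.8056

Heun: k1 = f(t_n, y_n); k2 = f(t_n + h, y_n + h·k1); y_{n+1} = y_n + (h/2)·(k1 + k2).
t=1.000000, y=-2.200000:
  k1 = f(1.000000, -2.200000) = -1.770000
  k2 = f(1.430000, -2.961100) = -5.698113
  y ← -2.200000 + (0.43/2)·(-1.770000 + (-5.698113)) = -3.805644
y(1.43) ≈ -3.8056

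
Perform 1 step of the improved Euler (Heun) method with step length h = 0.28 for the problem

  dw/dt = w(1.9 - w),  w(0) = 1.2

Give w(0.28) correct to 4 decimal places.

Heun: k1 = f(t_n, w_n); k2 = f(t_n + h, w_n + h·k1); w_{n+1} = w_n + (h/2)·(k1 + k2).
t=0.000000, w=1.200000:
  k1 = f(0.000000, 1.200000) = 0.840000
  k2 = f(0.280000, 1.435200) = 0.667081
  w ← 1.200000 + (0.28/2)·(0.840000 + 0.667081) = 1.410991
w(0.28) ≈ 1.4110

1.4110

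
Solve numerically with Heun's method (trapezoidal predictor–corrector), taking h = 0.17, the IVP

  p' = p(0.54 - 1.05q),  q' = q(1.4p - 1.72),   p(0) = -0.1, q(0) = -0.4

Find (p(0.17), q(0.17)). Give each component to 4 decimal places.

-0.1163, -0.2930

Heun on (p,q): k1 = f(t_n, state_n); k2 = f(t_n + h, state_n + h·k1); state_{n+1} = state_n + (h/2)·(k1 + k2).
0.000000: (-0.100000, -0.400000)
  k1 = (-0.096000, 0.744000)
  predictor → (-0.116320, -0.273520)
  k2 = (-0.096219, 0.514997)
  → (-0.116339, -0.292985)
(p(0.17), q(0.17)) ≈ (-0.1163, -0.2930)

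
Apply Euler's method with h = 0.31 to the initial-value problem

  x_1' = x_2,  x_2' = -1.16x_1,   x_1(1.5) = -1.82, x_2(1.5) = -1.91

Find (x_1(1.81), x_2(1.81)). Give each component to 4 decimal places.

Euler on (x_1,x_2): x_1_{n+1} = x_1_n + h·x_1', x_2_{n+1} = x_2_n + h·x_2'.
1.500000: (-1.820000, -1.910000); f=(-1.910000, 2.111200) → (-2.412100, -1.255528)
(x_1(1.81), x_2(1.81)) ≈ (-2.4121, -1.2555)

-2.4121, -1.2555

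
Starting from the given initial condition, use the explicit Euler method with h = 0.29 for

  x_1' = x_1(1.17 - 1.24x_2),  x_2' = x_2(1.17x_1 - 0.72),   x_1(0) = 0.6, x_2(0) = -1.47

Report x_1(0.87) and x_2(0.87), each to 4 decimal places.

Euler on (x_1,x_2): x_1_{n+1} = x_1_n + h·x_1', x_2_{n+1} = x_2_n + h·x_2'.
0.000000: (0.600000, -1.470000); f=(1.795680, 0.026460) → (1.120747, -1.462327)
0.290000: (1.120747, -1.462327); f=(3.343508, -0.864636) → (2.090365, -1.713071)
0.580000: (2.090365, -1.713071); f=(6.886096, -2.956292) → (4.087332, -2.570396)
(x_1(0.87), x_2(0.87)) ≈ (4.0873, -2.5704)

4.0873, -2.5704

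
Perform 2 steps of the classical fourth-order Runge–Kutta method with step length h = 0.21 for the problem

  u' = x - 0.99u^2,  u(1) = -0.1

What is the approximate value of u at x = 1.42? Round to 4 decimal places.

0.3920

RK4: k1 = f(x_n, u_n); k2 = f(x_n + h/2, u_n + (h/2)·k1); k3 = f(x_n + h/2, u_n + (h/2)·k2); k4 = f(x_n + h, u_n + h·k3); u_{n+1} = u_n + (h/6)·(k1 + 2k2 + 2k3 + k4).
x=1.000000, u=-0.100000:
  k1 = f(1.000000, -0.100000) = 0.990100
  k2 = f(1.105000, 0.003960) = 1.104984
  k3 = f(1.105000, 0.016023) = 1.104746
  k4 = f(1.210000, 0.131997) = 1.192751
  u ← -0.100000 + (0.21/6)·(k1 + 2k2 + 2k3 + k4) = 0.131081
x=1.210000, u=0.131081:
  k1 = f(1.210000, 0.131081) = 1.192990
  k2 = f(1.315000, 0.256345) = 1.249944
  k3 = f(1.315000, 0.262325) = 1.246874
  k4 = f(1.420000, 0.392924) = 1.267154
  u ← 0.131081 + (0.21/6)·(k1 + 2k2 + 2k3 + k4) = 0.391963
u(1.42) ≈ 0.3920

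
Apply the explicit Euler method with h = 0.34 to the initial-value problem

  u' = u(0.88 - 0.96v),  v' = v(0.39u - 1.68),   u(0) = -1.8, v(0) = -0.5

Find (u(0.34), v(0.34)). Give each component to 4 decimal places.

Euler on (u,v): u_{n+1} = u_n + h·u', v_{n+1} = v_n + h·v'.
0.000000: (-1.800000, -0.500000); f=(-2.448000, 1.191000) → (-2.632320, -0.095060)
(u(0.34), v(0.34)) ≈ (-2.6323, -0.0951)

-2.6323, -0.0951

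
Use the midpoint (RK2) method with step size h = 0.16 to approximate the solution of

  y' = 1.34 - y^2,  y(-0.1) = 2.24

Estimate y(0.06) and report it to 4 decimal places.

Midpoint: k1 = f(s_n, y_n); k2 = f(s_n + h/2, y_n + (h/2)·k1); y_{n+1} = y_n + h·k2.
s=-0.100000, y=2.240000:
  k1 = f(-0.100000, 2.240000) = -3.677600
  k2 = f(-0.020000, 1.945792) = -2.446107
  y ← 2.240000 + 0.16·(-2.446107) = 1.848623
y(0.06) ≈ 1.8486

1.8486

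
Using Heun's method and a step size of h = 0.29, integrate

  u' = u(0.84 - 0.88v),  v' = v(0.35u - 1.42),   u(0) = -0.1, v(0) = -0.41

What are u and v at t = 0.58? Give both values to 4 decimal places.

-0.1852, -0.1812

Heun on (u,v): k1 = f(t_n, state_n); k2 = f(t_n + h, state_n + h·k1); state_{n+1} = state_n + (h/2)·(k1 + k2).
0.000000: (-0.100000, -0.410000)
  k1 = (-0.120080, 0.596550)
  predictor → (-0.134823, -0.237001)
  k2 = (-0.141370, 0.347724)
  → (-0.137910, -0.273080)
0.290000: (-0.137910, -0.273080)
  k1 = (-0.148986, 0.400955)
  predictor → (-0.181116, -0.156803)
  k2 = (-0.177129, 0.232600)
  → (-0.185197, -0.181215)
(u(0.58), v(0.58)) ≈ (-0.1852, -0.1812)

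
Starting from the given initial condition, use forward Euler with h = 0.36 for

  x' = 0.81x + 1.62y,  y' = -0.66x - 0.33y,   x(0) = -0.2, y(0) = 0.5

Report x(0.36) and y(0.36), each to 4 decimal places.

Euler on (x,y): x_{n+1} = x_n + h·x', y_{n+1} = y_n + h·y'.
0.000000: (-0.200000, 0.500000); f=(0.648000, -0.033000) → (0.033280, 0.488120)
(x(0.36), y(0.36)) ≈ (0.0333, 0.4881)

0.0333, 0.4881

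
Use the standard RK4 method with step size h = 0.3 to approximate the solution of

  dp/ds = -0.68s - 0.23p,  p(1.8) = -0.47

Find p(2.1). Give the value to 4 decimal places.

RK4: k1 = f(s_n, p_n); k2 = f(s_n + h/2, p_n + (h/2)·k1); k3 = f(s_n + h/2, p_n + (h/2)·k2); k4 = f(s_n + h, p_n + h·k3); p_{n+1} = p_n + (h/6)·(k1 + 2k2 + 2k3 + k4).
s=1.800000, p=-0.470000:
  k1 = f(1.800000, -0.470000) = -1.115900
  k2 = f(1.950000, -0.637385) = -1.179401
  k3 = f(1.950000, -0.646910) = -1.177211
  k4 = f(2.100000, -0.823163) = -1.238672
  p ← -0.470000 + (0.3/6)·(k1 + 2k2 + 2k3 + k4) = -0.823390
p(2.1) ≈ -0.8234

-0.8234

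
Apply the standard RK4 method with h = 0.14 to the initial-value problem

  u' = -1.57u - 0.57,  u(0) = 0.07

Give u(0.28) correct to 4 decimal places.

RK4: k1 = f(x_n, u_n); k2 = f(x_n + h/2, u_n + (h/2)·k1); k3 = f(x_n + h/2, u_n + (h/2)·k2); k4 = f(x_n + h, u_n + h·k3); u_{n+1} = u_n + (h/6)·(k1 + 2k2 + 2k3 + k4).
x=0.000000, u=0.070000:
  k1 = f(0.000000, 0.070000) = -0.679900
  k2 = f(0.070000, 0.022407) = -0.605179
  k3 = f(0.070000, 0.027637) = -0.613391
  k4 = f(0.140000, -0.015875) = -0.545077
  u ← 0.070000 + (0.14/6)·(k1 + 2k2 + 2k3 + k4) = -0.015449
x=0.140000, u=-0.015449:
  k1 = f(0.140000, -0.015449) = -0.545744
  k2 = f(0.210000, -0.053651) = -0.485767
  k3 = f(0.210000, -0.049453) = -0.492359
  k4 = f(0.280000, -0.084380) = -0.437524
  u ← -0.015449 + (0.14/6)·(k1 + 2k2 + 2k3 + k4) = -0.084038
u(0.28) ≈ -0.0840

-0.0840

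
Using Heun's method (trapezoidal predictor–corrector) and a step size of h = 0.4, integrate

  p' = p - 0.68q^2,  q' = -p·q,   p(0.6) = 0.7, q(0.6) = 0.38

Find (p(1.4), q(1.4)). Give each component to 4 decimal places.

1.4594, 0.1748

Heun on (p,q): k1 = f(x_n, state_n); k2 = f(x_n + h, state_n + h·k1); state_{n+1} = state_n + (h/2)·(k1 + k2).
0.600000: (0.700000, 0.380000)
  k1 = (0.601808, -0.266000)
  predictor → (0.940723, 0.273600)
  k2 = (0.889820, -0.257382)
  → (0.998326, 0.275324)
1.000000: (0.998326, 0.275324)
  k1 = (0.946780, -0.274863)
  predictor → (1.377038, 0.165379)
  k2 = (1.358439, -0.227732)
  → (1.459370, 0.174805)
(p(1.4), q(1.4)) ≈ (1.4594, 0.1748)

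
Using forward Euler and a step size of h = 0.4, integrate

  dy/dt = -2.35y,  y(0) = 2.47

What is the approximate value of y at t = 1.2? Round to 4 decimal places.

0.0005

Euler: y_{n+1} = y_n + h·f(t_n, y_n).
t=0.000000, y=2.470000: f=-5.804500 → y ← 2.470000 + 0.4·(-5.804500) = 0.148200
t=0.400000, y=0.148200: f=-0.348270 → y ← 0.148200 + 0.4·(-0.348270) = 0.008892
t=0.800000, y=0.008892: f=-0.020896 → y ← 0.008892 + 0.4·(-0.020896) = 0.000534
y(1.2) ≈ 0.0005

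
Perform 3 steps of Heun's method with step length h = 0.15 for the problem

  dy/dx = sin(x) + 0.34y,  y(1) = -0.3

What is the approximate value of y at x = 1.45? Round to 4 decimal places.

0.1018

Heun: k1 = f(x_n, y_n); k2 = f(x_n + h, y_n + h·k1); y_{n+1} = y_n + (h/2)·(k1 + k2).
x=1.000000, y=-0.300000:
  k1 = f(1.000000, -0.300000) = 0.739471
  k2 = f(1.150000, -0.189079) = 0.848477
  y ← -0.300000 + (0.15/2)·(0.739471 + 0.848477) = -0.180904
x=1.150000, y=-0.180904:
  k1 = f(1.150000, -0.180904) = 0.851257
  k2 = f(1.300000, -0.053215) = 0.945465
  y ← -0.180904 + (0.15/2)·(0.851257 + 0.945465) = -0.046150
x=1.300000, y=-0.046150:
  k1 = f(1.300000, -0.046150) = 0.947867
  k2 = f(1.450000, 0.096030) = 1.025363
  y ← -0.046150 + (0.15/2)·(0.947867 + 1.025363) = 0.101843
y(1.45) ≈ 0.1018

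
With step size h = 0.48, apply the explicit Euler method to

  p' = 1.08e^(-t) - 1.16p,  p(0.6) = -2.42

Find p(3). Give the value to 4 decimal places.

Euler: p_{n+1} = p_n + h·f(t_n, p_n).
t=0.600000, p=-2.420000: f=3.399917 → p ← -2.420000 + 0.48·3.399917 = -0.788040
t=1.080000, p=-0.788040: f=1.280890 → p ← -0.788040 + 0.48·1.280890 = -0.173213
t=1.560000, p=-0.173213: f=0.427874 → p ← -0.173213 + 0.48·0.427874 = 0.032167
t=2.040000, p=0.032167: f=0.103118 → p ← 0.032167 + 0.48·0.103118 = 0.081663
t=2.520000, p=0.081663: f=-0.007833 → p ← 0.081663 + 0.48·(-0.007833) = 0.077903
p(3) ≈ 0.0779

0.0779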